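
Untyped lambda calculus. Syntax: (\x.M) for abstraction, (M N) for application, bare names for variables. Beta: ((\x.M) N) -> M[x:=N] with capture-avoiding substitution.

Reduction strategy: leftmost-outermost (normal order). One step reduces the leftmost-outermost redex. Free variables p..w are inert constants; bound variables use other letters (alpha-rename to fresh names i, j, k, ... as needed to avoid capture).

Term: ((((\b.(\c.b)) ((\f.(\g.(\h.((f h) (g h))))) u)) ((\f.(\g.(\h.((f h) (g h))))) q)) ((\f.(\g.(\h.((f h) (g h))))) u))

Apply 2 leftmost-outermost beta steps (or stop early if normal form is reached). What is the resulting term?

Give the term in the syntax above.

Answer: (((\f.(\g.(\h.((f h) (g h))))) u) ((\f.(\g.(\h.((f h) (g h))))) u))

Derivation:
Step 0: ((((\b.(\c.b)) ((\f.(\g.(\h.((f h) (g h))))) u)) ((\f.(\g.(\h.((f h) (g h))))) q)) ((\f.(\g.(\h.((f h) (g h))))) u))
Step 1: (((\c.((\f.(\g.(\h.((f h) (g h))))) u)) ((\f.(\g.(\h.((f h) (g h))))) q)) ((\f.(\g.(\h.((f h) (g h))))) u))
Step 2: (((\f.(\g.(\h.((f h) (g h))))) u) ((\f.(\g.(\h.((f h) (g h))))) u))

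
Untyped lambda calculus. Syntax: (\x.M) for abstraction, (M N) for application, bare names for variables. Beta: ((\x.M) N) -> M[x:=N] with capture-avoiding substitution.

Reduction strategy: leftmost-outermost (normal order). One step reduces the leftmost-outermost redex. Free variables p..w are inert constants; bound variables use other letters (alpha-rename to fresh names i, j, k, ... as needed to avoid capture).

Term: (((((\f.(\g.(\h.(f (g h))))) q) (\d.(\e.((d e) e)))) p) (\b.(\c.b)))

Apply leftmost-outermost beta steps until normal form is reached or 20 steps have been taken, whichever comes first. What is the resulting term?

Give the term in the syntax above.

Step 0: (((((\f.(\g.(\h.(f (g h))))) q) (\d.(\e.((d e) e)))) p) (\b.(\c.b)))
Step 1: ((((\g.(\h.(q (g h)))) (\d.(\e.((d e) e)))) p) (\b.(\c.b)))
Step 2: (((\h.(q ((\d.(\e.((d e) e))) h))) p) (\b.(\c.b)))
Step 3: ((q ((\d.(\e.((d e) e))) p)) (\b.(\c.b)))
Step 4: ((q (\e.((p e) e))) (\b.(\c.b)))

Answer: ((q (\e.((p e) e))) (\b.(\c.b)))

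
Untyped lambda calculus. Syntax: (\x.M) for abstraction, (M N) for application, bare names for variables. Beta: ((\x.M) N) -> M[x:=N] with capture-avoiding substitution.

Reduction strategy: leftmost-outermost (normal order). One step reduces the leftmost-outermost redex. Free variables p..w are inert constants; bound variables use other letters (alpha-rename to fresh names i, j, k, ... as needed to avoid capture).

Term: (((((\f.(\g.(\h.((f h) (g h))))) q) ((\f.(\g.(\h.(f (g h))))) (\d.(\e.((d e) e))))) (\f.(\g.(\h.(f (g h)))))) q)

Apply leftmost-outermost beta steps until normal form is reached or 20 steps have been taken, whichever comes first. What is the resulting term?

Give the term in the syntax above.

Step 0: (((((\f.(\g.(\h.((f h) (g h))))) q) ((\f.(\g.(\h.(f (g h))))) (\d.(\e.((d e) e))))) (\f.(\g.(\h.(f (g h)))))) q)
Step 1: ((((\g.(\h.((q h) (g h)))) ((\f.(\g.(\h.(f (g h))))) (\d.(\e.((d e) e))))) (\f.(\g.(\h.(f (g h)))))) q)
Step 2: (((\h.((q h) (((\f.(\g.(\h.(f (g h))))) (\d.(\e.((d e) e)))) h))) (\f.(\g.(\h.(f (g h)))))) q)
Step 3: (((q (\f.(\g.(\h.(f (g h)))))) (((\f.(\g.(\h.(f (g h))))) (\d.(\e.((d e) e)))) (\f.(\g.(\h.(f (g h))))))) q)
Step 4: (((q (\f.(\g.(\h.(f (g h)))))) ((\g.(\h.((\d.(\e.((d e) e))) (g h)))) (\f.(\g.(\h.(f (g h))))))) q)
Step 5: (((q (\f.(\g.(\h.(f (g h)))))) (\h.((\d.(\e.((d e) e))) ((\f.(\g.(\h.(f (g h))))) h)))) q)
Step 6: (((q (\f.(\g.(\h.(f (g h)))))) (\h.(\e.((((\f.(\g.(\h.(f (g h))))) h) e) e)))) q)
Step 7: (((q (\f.(\g.(\h.(f (g h)))))) (\h.(\e.(((\g.(\i.(h (g i)))) e) e)))) q)
Step 8: (((q (\f.(\g.(\h.(f (g h)))))) (\h.(\e.((\i.(h (e i))) e)))) q)
Step 9: (((q (\f.(\g.(\h.(f (g h)))))) (\h.(\e.(h (e e))))) q)

Answer: (((q (\f.(\g.(\h.(f (g h)))))) (\h.(\e.(h (e e))))) q)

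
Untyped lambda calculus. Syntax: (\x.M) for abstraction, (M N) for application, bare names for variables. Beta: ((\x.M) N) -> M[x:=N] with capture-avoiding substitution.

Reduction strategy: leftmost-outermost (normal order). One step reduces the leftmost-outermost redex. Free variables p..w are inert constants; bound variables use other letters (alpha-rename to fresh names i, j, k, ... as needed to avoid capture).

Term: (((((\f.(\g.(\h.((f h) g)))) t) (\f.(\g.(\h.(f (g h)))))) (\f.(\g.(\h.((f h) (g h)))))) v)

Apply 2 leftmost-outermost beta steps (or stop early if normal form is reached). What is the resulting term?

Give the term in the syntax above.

Answer: (((\h.((t h) (\f.(\g.(\h.(f (g h))))))) (\f.(\g.(\h.((f h) (g h)))))) v)

Derivation:
Step 0: (((((\f.(\g.(\h.((f h) g)))) t) (\f.(\g.(\h.(f (g h)))))) (\f.(\g.(\h.((f h) (g h)))))) v)
Step 1: ((((\g.(\h.((t h) g))) (\f.(\g.(\h.(f (g h)))))) (\f.(\g.(\h.((f h) (g h)))))) v)
Step 2: (((\h.((t h) (\f.(\g.(\h.(f (g h))))))) (\f.(\g.(\h.((f h) (g h)))))) v)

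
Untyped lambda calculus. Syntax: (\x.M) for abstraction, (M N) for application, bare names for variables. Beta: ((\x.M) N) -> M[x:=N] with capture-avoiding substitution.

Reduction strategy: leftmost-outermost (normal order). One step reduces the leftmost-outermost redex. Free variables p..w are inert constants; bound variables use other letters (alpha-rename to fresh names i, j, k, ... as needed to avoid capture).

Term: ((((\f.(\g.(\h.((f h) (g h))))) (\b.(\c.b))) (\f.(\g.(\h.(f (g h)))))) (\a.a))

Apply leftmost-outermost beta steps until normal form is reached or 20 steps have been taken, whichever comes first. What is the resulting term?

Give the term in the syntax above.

Answer: (\a.a)

Derivation:
Step 0: ((((\f.(\g.(\h.((f h) (g h))))) (\b.(\c.b))) (\f.(\g.(\h.(f (g h)))))) (\a.a))
Step 1: (((\g.(\h.(((\b.(\c.b)) h) (g h)))) (\f.(\g.(\h.(f (g h)))))) (\a.a))
Step 2: ((\h.(((\b.(\c.b)) h) ((\f.(\g.(\h.(f (g h))))) h))) (\a.a))
Step 3: (((\b.(\c.b)) (\a.a)) ((\f.(\g.(\h.(f (g h))))) (\a.a)))
Step 4: ((\c.(\a.a)) ((\f.(\g.(\h.(f (g h))))) (\a.a)))
Step 5: (\a.a)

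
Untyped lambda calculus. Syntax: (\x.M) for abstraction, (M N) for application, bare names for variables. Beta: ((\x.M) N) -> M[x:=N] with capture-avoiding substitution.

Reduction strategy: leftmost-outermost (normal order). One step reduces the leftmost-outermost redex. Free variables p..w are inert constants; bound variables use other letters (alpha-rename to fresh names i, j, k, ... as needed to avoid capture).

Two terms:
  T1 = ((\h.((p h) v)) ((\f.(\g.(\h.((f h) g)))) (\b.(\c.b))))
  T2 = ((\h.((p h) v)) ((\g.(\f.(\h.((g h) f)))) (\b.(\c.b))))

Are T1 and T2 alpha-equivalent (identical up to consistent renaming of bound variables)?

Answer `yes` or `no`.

Term 1: ((\h.((p h) v)) ((\f.(\g.(\h.((f h) g)))) (\b.(\c.b))))
Term 2: ((\h.((p h) v)) ((\g.(\f.(\h.((g h) f)))) (\b.(\c.b))))
Alpha-equivalence: compare structure up to binder renaming.
Result: True

Answer: yes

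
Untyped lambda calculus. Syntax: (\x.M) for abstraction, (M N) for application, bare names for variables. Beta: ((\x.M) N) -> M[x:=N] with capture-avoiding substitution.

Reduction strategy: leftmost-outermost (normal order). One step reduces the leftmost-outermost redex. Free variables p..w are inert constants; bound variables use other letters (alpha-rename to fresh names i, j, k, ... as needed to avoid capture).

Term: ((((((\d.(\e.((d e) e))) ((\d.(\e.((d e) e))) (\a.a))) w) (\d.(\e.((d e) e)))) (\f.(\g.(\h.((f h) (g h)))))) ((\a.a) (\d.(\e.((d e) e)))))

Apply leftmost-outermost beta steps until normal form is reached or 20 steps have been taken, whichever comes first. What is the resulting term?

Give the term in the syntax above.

Step 0: ((((((\d.(\e.((d e) e))) ((\d.(\e.((d e) e))) (\a.a))) w) (\d.(\e.((d e) e)))) (\f.(\g.(\h.((f h) (g h)))))) ((\a.a) (\d.(\e.((d e) e)))))
Step 1: (((((\e.((((\d.(\e.((d e) e))) (\a.a)) e) e)) w) (\d.(\e.((d e) e)))) (\f.(\g.(\h.((f h) (g h)))))) ((\a.a) (\d.(\e.((d e) e)))))
Step 2: (((((((\d.(\e.((d e) e))) (\a.a)) w) w) (\d.(\e.((d e) e)))) (\f.(\g.(\h.((f h) (g h)))))) ((\a.a) (\d.(\e.((d e) e)))))
Step 3: ((((((\e.(((\a.a) e) e)) w) w) (\d.(\e.((d e) e)))) (\f.(\g.(\h.((f h) (g h)))))) ((\a.a) (\d.(\e.((d e) e)))))
Step 4: (((((((\a.a) w) w) w) (\d.(\e.((d e) e)))) (\f.(\g.(\h.((f h) (g h)))))) ((\a.a) (\d.(\e.((d e) e)))))
Step 5: (((((w w) w) (\d.(\e.((d e) e)))) (\f.(\g.(\h.((f h) (g h)))))) ((\a.a) (\d.(\e.((d e) e)))))
Step 6: (((((w w) w) (\d.(\e.((d e) e)))) (\f.(\g.(\h.((f h) (g h)))))) (\d.(\e.((d e) e))))

Answer: (((((w w) w) (\d.(\e.((d e) e)))) (\f.(\g.(\h.((f h) (g h)))))) (\d.(\e.((d e) e))))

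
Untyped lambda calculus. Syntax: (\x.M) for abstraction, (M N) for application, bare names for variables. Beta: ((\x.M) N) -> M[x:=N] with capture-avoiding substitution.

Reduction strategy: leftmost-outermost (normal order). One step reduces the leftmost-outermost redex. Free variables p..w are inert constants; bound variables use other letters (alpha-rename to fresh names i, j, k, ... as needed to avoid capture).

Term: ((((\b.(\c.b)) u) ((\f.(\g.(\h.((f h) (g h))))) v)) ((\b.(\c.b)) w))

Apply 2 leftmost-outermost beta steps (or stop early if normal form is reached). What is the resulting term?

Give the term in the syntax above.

Answer: (u ((\b.(\c.b)) w))

Derivation:
Step 0: ((((\b.(\c.b)) u) ((\f.(\g.(\h.((f h) (g h))))) v)) ((\b.(\c.b)) w))
Step 1: (((\c.u) ((\f.(\g.(\h.((f h) (g h))))) v)) ((\b.(\c.b)) w))
Step 2: (u ((\b.(\c.b)) w))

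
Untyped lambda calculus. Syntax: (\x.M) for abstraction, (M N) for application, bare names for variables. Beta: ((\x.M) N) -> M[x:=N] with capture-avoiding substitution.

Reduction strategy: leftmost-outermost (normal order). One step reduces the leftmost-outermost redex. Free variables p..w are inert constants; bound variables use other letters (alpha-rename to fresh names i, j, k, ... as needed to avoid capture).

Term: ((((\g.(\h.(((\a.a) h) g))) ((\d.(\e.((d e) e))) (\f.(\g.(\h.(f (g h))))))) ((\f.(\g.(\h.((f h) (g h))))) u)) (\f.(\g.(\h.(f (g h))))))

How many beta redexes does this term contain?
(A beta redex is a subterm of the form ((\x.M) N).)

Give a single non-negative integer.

Term: ((((\g.(\h.(((\a.a) h) g))) ((\d.(\e.((d e) e))) (\f.(\g.(\h.(f (g h))))))) ((\f.(\g.(\h.((f h) (g h))))) u)) (\f.(\g.(\h.(f (g h))))))
  Redex: ((\g.(\h.(((\a.a) h) g))) ((\d.(\e.((d e) e))) (\f.(\g.(\h.(f (g h)))))))
  Redex: ((\a.a) h)
  Redex: ((\d.(\e.((d e) e))) (\f.(\g.(\h.(f (g h))))))
  Redex: ((\f.(\g.(\h.((f h) (g h))))) u)
Total redexes: 4

Answer: 4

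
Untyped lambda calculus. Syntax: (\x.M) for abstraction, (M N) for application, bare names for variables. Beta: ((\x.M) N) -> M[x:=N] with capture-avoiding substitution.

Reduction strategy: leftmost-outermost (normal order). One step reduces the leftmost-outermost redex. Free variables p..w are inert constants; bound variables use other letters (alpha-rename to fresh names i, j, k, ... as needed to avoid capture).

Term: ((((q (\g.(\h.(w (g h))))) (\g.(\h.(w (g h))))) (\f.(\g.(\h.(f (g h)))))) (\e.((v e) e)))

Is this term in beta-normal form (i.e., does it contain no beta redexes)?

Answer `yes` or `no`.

Answer: yes

Derivation:
Term: ((((q (\g.(\h.(w (g h))))) (\g.(\h.(w (g h))))) (\f.(\g.(\h.(f (g h)))))) (\e.((v e) e)))
No beta redexes found.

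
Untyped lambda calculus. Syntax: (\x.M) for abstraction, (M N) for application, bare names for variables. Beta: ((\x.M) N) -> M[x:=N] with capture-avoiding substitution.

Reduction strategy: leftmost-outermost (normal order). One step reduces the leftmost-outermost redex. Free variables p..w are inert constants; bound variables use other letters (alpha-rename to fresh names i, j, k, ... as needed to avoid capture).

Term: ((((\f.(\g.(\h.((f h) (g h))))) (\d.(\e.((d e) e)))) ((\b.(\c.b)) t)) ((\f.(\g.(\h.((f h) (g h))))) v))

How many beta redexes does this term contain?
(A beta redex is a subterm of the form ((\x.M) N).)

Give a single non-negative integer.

Term: ((((\f.(\g.(\h.((f h) (g h))))) (\d.(\e.((d e) e)))) ((\b.(\c.b)) t)) ((\f.(\g.(\h.((f h) (g h))))) v))
  Redex: ((\f.(\g.(\h.((f h) (g h))))) (\d.(\e.((d e) e))))
  Redex: ((\b.(\c.b)) t)
  Redex: ((\f.(\g.(\h.((f h) (g h))))) v)
Total redexes: 3

Answer: 3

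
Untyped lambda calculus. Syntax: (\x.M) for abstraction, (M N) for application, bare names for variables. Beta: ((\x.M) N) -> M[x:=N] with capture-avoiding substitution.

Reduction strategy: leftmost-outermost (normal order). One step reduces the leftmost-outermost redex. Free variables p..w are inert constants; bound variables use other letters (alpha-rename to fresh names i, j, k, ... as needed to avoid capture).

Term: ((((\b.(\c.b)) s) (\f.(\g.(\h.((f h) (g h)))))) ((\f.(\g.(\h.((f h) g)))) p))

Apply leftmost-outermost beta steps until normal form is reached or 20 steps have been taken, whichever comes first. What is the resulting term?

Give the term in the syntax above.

Answer: (s (\g.(\h.((p h) g))))

Derivation:
Step 0: ((((\b.(\c.b)) s) (\f.(\g.(\h.((f h) (g h)))))) ((\f.(\g.(\h.((f h) g)))) p))
Step 1: (((\c.s) (\f.(\g.(\h.((f h) (g h)))))) ((\f.(\g.(\h.((f h) g)))) p))
Step 2: (s ((\f.(\g.(\h.((f h) g)))) p))
Step 3: (s (\g.(\h.((p h) g))))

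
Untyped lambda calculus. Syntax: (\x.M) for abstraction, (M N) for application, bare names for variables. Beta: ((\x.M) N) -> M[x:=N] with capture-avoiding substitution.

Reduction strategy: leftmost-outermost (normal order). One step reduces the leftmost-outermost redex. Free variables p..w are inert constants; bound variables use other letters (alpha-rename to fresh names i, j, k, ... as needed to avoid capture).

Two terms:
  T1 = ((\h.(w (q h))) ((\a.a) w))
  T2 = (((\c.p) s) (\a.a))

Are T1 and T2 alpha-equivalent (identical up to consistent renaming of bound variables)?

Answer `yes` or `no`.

Answer: no

Derivation:
Term 1: ((\h.(w (q h))) ((\a.a) w))
Term 2: (((\c.p) s) (\a.a))
Alpha-equivalence: compare structure up to binder renaming.
Result: False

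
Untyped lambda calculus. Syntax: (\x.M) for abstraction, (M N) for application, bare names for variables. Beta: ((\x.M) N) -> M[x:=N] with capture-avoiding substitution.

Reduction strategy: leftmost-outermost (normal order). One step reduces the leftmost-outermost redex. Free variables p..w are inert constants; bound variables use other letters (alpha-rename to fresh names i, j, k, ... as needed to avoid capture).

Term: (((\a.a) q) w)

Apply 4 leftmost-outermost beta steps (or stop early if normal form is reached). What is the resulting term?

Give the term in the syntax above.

Step 0: (((\a.a) q) w)
Step 1: (q w)
Step 2: (normal form reached)

Answer: (q w)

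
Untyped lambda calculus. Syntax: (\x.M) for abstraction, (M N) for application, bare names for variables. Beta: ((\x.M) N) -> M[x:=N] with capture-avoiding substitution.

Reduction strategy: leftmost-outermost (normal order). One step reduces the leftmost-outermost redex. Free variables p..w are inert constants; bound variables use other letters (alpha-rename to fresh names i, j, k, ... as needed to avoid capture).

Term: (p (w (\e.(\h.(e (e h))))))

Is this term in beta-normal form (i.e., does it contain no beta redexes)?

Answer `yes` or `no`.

Term: (p (w (\e.(\h.(e (e h))))))
No beta redexes found.

Answer: yes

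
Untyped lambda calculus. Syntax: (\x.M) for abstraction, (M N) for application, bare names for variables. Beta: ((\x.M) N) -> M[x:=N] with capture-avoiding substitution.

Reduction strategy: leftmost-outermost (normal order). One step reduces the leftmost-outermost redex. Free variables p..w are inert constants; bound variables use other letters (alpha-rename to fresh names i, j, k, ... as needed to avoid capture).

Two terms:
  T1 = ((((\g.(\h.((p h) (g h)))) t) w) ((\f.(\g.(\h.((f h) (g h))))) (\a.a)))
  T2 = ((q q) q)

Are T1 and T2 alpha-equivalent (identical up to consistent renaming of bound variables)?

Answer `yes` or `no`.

Term 1: ((((\g.(\h.((p h) (g h)))) t) w) ((\f.(\g.(\h.((f h) (g h))))) (\a.a)))
Term 2: ((q q) q)
Alpha-equivalence: compare structure up to binder renaming.
Result: False

Answer: no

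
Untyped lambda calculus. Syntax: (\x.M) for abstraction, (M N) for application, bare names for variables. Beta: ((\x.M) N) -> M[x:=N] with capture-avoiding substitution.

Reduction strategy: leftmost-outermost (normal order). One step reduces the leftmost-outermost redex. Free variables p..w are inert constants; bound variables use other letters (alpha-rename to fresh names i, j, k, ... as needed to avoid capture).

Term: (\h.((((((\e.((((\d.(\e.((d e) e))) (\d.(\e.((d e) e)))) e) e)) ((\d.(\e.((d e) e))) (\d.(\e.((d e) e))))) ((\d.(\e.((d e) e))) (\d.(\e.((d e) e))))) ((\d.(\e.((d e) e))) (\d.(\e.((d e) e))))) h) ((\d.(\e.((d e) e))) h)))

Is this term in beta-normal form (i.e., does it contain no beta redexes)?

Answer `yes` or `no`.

Term: (\h.((((((\e.((((\d.(\e.((d e) e))) (\d.(\e.((d e) e)))) e) e)) ((\d.(\e.((d e) e))) (\d.(\e.((d e) e))))) ((\d.(\e.((d e) e))) (\d.(\e.((d e) e))))) ((\d.(\e.((d e) e))) (\d.(\e.((d e) e))))) h) ((\d.(\e.((d e) e))) h)))
Found 6 beta redex(es).

Answer: no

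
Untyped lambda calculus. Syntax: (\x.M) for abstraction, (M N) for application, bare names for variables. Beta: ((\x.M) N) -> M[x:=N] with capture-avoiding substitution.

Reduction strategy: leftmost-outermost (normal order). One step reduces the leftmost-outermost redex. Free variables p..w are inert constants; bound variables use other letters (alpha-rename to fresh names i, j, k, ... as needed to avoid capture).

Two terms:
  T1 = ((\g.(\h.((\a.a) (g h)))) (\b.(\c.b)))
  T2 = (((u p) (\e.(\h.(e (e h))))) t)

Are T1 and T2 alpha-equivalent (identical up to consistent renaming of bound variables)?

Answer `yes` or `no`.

Term 1: ((\g.(\h.((\a.a) (g h)))) (\b.(\c.b)))
Term 2: (((u p) (\e.(\h.(e (e h))))) t)
Alpha-equivalence: compare structure up to binder renaming.
Result: False

Answer: no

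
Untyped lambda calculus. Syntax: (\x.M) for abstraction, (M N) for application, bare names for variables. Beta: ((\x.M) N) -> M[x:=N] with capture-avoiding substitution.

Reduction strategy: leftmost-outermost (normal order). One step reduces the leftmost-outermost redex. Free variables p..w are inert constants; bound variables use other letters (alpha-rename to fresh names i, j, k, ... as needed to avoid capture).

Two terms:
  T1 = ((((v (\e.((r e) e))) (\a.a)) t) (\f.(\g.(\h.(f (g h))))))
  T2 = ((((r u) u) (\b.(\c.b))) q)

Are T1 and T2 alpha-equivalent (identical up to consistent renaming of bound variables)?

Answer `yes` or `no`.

Answer: no

Derivation:
Term 1: ((((v (\e.((r e) e))) (\a.a)) t) (\f.(\g.(\h.(f (g h))))))
Term 2: ((((r u) u) (\b.(\c.b))) q)
Alpha-equivalence: compare structure up to binder renaming.
Result: False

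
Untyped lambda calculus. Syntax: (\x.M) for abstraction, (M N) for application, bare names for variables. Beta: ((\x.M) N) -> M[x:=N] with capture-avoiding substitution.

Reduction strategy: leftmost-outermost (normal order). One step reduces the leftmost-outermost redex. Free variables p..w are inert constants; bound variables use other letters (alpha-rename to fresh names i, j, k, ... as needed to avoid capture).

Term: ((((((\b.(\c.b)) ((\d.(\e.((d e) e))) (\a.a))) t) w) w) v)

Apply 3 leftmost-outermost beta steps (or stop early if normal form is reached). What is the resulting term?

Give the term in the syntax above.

Step 0: ((((((\b.(\c.b)) ((\d.(\e.((d e) e))) (\a.a))) t) w) w) v)
Step 1: (((((\c.((\d.(\e.((d e) e))) (\a.a))) t) w) w) v)
Step 2: (((((\d.(\e.((d e) e))) (\a.a)) w) w) v)
Step 3: ((((\e.(((\a.a) e) e)) w) w) v)

Answer: ((((\e.(((\a.a) e) e)) w) w) v)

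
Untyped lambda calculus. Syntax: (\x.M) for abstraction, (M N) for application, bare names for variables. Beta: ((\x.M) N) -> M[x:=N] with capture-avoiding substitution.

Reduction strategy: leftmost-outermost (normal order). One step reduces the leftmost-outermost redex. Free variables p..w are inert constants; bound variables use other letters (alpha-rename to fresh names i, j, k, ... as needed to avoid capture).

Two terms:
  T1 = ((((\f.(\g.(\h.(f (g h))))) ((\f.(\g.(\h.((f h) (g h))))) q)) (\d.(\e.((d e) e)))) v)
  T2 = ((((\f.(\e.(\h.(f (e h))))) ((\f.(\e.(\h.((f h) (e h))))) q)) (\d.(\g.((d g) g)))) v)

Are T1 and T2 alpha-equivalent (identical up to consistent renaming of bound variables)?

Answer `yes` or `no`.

Answer: yes

Derivation:
Term 1: ((((\f.(\g.(\h.(f (g h))))) ((\f.(\g.(\h.((f h) (g h))))) q)) (\d.(\e.((d e) e)))) v)
Term 2: ((((\f.(\e.(\h.(f (e h))))) ((\f.(\e.(\h.((f h) (e h))))) q)) (\d.(\g.((d g) g)))) v)
Alpha-equivalence: compare structure up to binder renaming.
Result: True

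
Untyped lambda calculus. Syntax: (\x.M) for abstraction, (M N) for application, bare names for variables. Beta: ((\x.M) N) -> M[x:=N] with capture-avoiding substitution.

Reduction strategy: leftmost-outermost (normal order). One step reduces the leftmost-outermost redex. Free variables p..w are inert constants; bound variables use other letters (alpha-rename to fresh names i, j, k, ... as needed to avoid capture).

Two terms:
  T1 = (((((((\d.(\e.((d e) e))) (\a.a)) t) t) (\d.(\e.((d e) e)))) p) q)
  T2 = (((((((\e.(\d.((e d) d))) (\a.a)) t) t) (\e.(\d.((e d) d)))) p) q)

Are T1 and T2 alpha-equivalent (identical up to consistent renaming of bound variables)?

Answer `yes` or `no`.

Term 1: (((((((\d.(\e.((d e) e))) (\a.a)) t) t) (\d.(\e.((d e) e)))) p) q)
Term 2: (((((((\e.(\d.((e d) d))) (\a.a)) t) t) (\e.(\d.((e d) d)))) p) q)
Alpha-equivalence: compare structure up to binder renaming.
Result: True

Answer: yes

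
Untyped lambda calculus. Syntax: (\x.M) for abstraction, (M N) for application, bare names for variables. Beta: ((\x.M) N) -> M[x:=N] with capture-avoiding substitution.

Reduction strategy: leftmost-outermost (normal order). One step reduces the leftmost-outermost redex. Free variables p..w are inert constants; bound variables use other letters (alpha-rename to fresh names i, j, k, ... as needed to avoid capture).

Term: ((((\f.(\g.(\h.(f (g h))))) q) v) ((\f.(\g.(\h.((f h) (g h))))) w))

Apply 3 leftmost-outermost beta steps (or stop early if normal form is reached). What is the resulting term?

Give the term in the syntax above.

Answer: (q (v ((\f.(\g.(\h.((f h) (g h))))) w)))

Derivation:
Step 0: ((((\f.(\g.(\h.(f (g h))))) q) v) ((\f.(\g.(\h.((f h) (g h))))) w))
Step 1: (((\g.(\h.(q (g h)))) v) ((\f.(\g.(\h.((f h) (g h))))) w))
Step 2: ((\h.(q (v h))) ((\f.(\g.(\h.((f h) (g h))))) w))
Step 3: (q (v ((\f.(\g.(\h.((f h) (g h))))) w)))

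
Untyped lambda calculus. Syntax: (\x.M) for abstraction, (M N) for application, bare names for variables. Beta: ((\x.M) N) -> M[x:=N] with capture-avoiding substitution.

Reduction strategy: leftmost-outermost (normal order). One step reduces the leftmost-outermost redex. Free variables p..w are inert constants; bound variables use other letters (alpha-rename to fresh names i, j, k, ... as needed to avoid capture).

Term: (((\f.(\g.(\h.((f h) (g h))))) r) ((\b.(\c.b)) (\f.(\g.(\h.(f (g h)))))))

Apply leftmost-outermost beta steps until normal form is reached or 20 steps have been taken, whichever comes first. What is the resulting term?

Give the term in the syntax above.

Step 0: (((\f.(\g.(\h.((f h) (g h))))) r) ((\b.(\c.b)) (\f.(\g.(\h.(f (g h)))))))
Step 1: ((\g.(\h.((r h) (g h)))) ((\b.(\c.b)) (\f.(\g.(\h.(f (g h)))))))
Step 2: (\h.((r h) (((\b.(\c.b)) (\f.(\g.(\h.(f (g h)))))) h)))
Step 3: (\h.((r h) ((\c.(\f.(\g.(\h.(f (g h)))))) h)))
Step 4: (\h.((r h) (\f.(\g.(\h.(f (g h)))))))

Answer: (\h.((r h) (\f.(\g.(\h.(f (g h)))))))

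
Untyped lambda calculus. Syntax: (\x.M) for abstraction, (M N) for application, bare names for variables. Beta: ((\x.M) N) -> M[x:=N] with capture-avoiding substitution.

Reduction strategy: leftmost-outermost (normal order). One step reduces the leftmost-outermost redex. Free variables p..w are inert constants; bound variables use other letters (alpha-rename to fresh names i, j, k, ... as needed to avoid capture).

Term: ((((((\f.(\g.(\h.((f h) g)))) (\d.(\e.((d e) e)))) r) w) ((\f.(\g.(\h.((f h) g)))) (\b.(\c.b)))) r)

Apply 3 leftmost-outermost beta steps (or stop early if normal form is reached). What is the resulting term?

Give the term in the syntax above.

Step 0: ((((((\f.(\g.(\h.((f h) g)))) (\d.(\e.((d e) e)))) r) w) ((\f.(\g.(\h.((f h) g)))) (\b.(\c.b)))) r)
Step 1: (((((\g.(\h.(((\d.(\e.((d e) e))) h) g))) r) w) ((\f.(\g.(\h.((f h) g)))) (\b.(\c.b)))) r)
Step 2: ((((\h.(((\d.(\e.((d e) e))) h) r)) w) ((\f.(\g.(\h.((f h) g)))) (\b.(\c.b)))) r)
Step 3: (((((\d.(\e.((d e) e))) w) r) ((\f.(\g.(\h.((f h) g)))) (\b.(\c.b)))) r)

Answer: (((((\d.(\e.((d e) e))) w) r) ((\f.(\g.(\h.((f h) g)))) (\b.(\c.b)))) r)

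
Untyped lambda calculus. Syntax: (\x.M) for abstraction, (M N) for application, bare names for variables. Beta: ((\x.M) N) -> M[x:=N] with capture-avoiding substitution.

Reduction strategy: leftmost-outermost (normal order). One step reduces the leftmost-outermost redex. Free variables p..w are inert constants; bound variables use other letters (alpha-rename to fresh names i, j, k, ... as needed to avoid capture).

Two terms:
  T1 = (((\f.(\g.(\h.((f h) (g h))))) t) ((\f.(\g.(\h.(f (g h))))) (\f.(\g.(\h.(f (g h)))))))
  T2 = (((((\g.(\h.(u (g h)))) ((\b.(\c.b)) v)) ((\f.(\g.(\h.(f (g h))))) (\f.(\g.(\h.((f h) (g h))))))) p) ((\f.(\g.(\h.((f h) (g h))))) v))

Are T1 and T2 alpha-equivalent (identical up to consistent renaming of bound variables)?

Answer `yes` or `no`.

Answer: no

Derivation:
Term 1: (((\f.(\g.(\h.((f h) (g h))))) t) ((\f.(\g.(\h.(f (g h))))) (\f.(\g.(\h.(f (g h)))))))
Term 2: (((((\g.(\h.(u (g h)))) ((\b.(\c.b)) v)) ((\f.(\g.(\h.(f (g h))))) (\f.(\g.(\h.((f h) (g h))))))) p) ((\f.(\g.(\h.((f h) (g h))))) v))
Alpha-equivalence: compare structure up to binder renaming.
Result: False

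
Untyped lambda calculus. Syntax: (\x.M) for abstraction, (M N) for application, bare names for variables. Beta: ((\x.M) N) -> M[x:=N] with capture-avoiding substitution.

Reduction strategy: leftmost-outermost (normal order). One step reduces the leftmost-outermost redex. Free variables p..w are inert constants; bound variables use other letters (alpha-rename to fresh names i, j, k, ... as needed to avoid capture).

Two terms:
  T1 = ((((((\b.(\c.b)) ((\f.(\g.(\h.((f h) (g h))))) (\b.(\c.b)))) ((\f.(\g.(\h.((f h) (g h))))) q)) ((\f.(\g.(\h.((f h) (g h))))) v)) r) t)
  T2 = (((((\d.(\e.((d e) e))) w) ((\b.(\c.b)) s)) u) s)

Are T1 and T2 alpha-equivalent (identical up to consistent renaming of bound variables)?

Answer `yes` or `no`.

Answer: no

Derivation:
Term 1: ((((((\b.(\c.b)) ((\f.(\g.(\h.((f h) (g h))))) (\b.(\c.b)))) ((\f.(\g.(\h.((f h) (g h))))) q)) ((\f.(\g.(\h.((f h) (g h))))) v)) r) t)
Term 2: (((((\d.(\e.((d e) e))) w) ((\b.(\c.b)) s)) u) s)
Alpha-equivalence: compare structure up to binder renaming.
Result: False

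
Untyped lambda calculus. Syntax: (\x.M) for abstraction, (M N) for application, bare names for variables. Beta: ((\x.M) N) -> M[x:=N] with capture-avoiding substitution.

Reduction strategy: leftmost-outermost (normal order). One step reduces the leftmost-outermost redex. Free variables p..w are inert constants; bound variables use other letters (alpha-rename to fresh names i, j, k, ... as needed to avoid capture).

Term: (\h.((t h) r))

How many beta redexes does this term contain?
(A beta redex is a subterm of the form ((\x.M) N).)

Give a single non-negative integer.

Term: (\h.((t h) r))
  (no redexes)
Total redexes: 0

Answer: 0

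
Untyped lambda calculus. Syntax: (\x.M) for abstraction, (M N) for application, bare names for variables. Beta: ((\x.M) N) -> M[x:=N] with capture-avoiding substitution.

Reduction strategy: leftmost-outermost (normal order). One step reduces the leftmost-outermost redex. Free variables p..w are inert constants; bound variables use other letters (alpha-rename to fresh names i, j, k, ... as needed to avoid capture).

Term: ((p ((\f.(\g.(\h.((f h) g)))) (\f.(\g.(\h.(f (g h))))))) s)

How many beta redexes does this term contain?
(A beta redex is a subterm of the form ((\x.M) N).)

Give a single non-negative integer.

Answer: 1

Derivation:
Term: ((p ((\f.(\g.(\h.((f h) g)))) (\f.(\g.(\h.(f (g h))))))) s)
  Redex: ((\f.(\g.(\h.((f h) g)))) (\f.(\g.(\h.(f (g h))))))
Total redexes: 1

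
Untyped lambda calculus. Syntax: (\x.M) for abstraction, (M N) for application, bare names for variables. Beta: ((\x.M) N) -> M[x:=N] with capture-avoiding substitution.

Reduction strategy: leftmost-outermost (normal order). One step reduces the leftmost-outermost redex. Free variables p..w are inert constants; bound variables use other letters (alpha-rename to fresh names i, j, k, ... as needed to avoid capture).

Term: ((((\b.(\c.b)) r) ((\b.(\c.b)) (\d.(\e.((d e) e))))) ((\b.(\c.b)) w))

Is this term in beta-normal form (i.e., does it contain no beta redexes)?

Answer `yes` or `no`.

Answer: no

Derivation:
Term: ((((\b.(\c.b)) r) ((\b.(\c.b)) (\d.(\e.((d e) e))))) ((\b.(\c.b)) w))
Found 3 beta redex(es).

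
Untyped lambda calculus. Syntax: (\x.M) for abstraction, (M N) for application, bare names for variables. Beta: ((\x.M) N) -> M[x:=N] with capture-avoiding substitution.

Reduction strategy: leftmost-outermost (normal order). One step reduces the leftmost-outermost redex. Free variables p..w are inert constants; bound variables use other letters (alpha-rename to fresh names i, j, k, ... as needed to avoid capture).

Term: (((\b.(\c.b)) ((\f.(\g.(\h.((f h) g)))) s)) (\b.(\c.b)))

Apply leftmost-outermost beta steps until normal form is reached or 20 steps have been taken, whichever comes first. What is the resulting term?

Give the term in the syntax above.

Step 0: (((\b.(\c.b)) ((\f.(\g.(\h.((f h) g)))) s)) (\b.(\c.b)))
Step 1: ((\c.((\f.(\g.(\h.((f h) g)))) s)) (\b.(\c.b)))
Step 2: ((\f.(\g.(\h.((f h) g)))) s)
Step 3: (\g.(\h.((s h) g)))

Answer: (\g.(\h.((s h) g)))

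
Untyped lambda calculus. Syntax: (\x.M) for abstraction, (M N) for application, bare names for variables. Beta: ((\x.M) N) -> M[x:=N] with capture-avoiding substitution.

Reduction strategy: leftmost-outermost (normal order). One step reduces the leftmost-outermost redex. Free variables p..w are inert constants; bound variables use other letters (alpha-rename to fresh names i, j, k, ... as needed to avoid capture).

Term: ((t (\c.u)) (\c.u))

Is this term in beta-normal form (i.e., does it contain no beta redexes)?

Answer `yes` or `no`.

Term: ((t (\c.u)) (\c.u))
No beta redexes found.

Answer: yes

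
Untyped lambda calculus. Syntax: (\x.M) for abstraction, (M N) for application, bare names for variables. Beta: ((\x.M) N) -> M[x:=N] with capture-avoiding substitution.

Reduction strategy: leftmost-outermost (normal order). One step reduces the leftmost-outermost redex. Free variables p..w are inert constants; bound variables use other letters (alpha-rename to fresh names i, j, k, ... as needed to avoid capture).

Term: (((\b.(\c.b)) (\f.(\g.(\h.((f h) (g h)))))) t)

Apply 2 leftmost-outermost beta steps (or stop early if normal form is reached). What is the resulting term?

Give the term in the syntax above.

Step 0: (((\b.(\c.b)) (\f.(\g.(\h.((f h) (g h)))))) t)
Step 1: ((\c.(\f.(\g.(\h.((f h) (g h)))))) t)
Step 2: (\f.(\g.(\h.((f h) (g h)))))

Answer: (\f.(\g.(\h.((f h) (g h)))))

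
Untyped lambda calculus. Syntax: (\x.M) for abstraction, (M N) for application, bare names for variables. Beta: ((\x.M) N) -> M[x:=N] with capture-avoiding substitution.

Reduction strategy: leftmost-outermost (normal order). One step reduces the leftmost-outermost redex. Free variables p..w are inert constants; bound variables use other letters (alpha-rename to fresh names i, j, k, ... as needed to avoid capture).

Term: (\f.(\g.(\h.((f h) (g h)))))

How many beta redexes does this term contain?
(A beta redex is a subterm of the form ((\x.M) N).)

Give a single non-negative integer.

Answer: 0

Derivation:
Term: (\f.(\g.(\h.((f h) (g h)))))
  (no redexes)
Total redexes: 0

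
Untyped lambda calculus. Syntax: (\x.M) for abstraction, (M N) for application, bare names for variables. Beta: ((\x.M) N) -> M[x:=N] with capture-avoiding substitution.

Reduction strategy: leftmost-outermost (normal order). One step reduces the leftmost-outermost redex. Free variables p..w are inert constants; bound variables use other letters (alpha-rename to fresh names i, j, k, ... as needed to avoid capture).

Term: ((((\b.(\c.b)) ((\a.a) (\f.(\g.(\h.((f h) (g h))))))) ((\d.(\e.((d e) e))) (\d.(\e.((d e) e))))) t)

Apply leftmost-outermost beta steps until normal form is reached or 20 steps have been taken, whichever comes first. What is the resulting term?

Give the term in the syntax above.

Step 0: ((((\b.(\c.b)) ((\a.a) (\f.(\g.(\h.((f h) (g h))))))) ((\d.(\e.((d e) e))) (\d.(\e.((d e) e))))) t)
Step 1: (((\c.((\a.a) (\f.(\g.(\h.((f h) (g h))))))) ((\d.(\e.((d e) e))) (\d.(\e.((d e) e))))) t)
Step 2: (((\a.a) (\f.(\g.(\h.((f h) (g h)))))) t)
Step 3: ((\f.(\g.(\h.((f h) (g h))))) t)
Step 4: (\g.(\h.((t h) (g h))))

Answer: (\g.(\h.((t h) (g h))))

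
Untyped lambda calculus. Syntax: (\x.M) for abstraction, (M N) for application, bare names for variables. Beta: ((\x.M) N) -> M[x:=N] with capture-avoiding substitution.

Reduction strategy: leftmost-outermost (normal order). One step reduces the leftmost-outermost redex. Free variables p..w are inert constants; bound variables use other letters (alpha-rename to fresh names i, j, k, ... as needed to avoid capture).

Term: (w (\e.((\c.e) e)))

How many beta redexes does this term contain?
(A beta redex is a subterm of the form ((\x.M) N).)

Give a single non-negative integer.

Term: (w (\e.((\c.e) e)))
  Redex: ((\c.e) e)
Total redexes: 1

Answer: 1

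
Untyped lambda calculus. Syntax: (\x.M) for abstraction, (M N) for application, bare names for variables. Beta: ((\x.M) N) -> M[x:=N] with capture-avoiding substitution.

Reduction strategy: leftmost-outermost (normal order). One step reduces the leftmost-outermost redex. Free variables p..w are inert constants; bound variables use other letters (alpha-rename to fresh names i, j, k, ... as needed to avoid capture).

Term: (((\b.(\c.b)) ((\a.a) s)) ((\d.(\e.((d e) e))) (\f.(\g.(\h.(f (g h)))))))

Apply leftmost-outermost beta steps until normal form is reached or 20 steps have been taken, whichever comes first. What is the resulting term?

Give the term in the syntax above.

Answer: s

Derivation:
Step 0: (((\b.(\c.b)) ((\a.a) s)) ((\d.(\e.((d e) e))) (\f.(\g.(\h.(f (g h)))))))
Step 1: ((\c.((\a.a) s)) ((\d.(\e.((d e) e))) (\f.(\g.(\h.(f (g h)))))))
Step 2: ((\a.a) s)
Step 3: s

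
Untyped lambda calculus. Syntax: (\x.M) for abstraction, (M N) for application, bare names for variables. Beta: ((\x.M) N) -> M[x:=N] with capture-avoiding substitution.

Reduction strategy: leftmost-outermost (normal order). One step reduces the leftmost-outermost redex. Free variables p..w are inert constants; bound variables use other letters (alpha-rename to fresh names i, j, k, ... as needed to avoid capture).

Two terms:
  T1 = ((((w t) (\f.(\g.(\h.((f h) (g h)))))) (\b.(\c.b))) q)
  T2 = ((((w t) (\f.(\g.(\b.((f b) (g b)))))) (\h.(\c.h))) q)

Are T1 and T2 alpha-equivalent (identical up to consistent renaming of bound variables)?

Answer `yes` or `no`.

Answer: yes

Derivation:
Term 1: ((((w t) (\f.(\g.(\h.((f h) (g h)))))) (\b.(\c.b))) q)
Term 2: ((((w t) (\f.(\g.(\b.((f b) (g b)))))) (\h.(\c.h))) q)
Alpha-equivalence: compare structure up to binder renaming.
Result: True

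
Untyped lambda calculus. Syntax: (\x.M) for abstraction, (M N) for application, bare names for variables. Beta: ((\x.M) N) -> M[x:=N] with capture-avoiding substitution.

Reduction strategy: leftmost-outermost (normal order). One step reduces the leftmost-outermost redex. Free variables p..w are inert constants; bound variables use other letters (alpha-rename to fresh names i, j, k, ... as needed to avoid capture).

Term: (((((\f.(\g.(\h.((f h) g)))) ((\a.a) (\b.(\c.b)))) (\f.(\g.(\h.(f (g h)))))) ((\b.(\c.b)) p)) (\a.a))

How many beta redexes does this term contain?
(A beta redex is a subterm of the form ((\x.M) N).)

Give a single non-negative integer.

Term: (((((\f.(\g.(\h.((f h) g)))) ((\a.a) (\b.(\c.b)))) (\f.(\g.(\h.(f (g h)))))) ((\b.(\c.b)) p)) (\a.a))
  Redex: ((\f.(\g.(\h.((f h) g)))) ((\a.a) (\b.(\c.b))))
  Redex: ((\a.a) (\b.(\c.b)))
  Redex: ((\b.(\c.b)) p)
Total redexes: 3

Answer: 3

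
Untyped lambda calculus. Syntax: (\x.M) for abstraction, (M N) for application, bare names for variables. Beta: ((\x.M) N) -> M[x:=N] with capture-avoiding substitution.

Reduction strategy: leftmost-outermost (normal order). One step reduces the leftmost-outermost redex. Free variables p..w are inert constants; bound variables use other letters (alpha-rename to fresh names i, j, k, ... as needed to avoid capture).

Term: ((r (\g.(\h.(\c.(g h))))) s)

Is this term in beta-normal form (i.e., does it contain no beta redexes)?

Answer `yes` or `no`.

Answer: yes

Derivation:
Term: ((r (\g.(\h.(\c.(g h))))) s)
No beta redexes found.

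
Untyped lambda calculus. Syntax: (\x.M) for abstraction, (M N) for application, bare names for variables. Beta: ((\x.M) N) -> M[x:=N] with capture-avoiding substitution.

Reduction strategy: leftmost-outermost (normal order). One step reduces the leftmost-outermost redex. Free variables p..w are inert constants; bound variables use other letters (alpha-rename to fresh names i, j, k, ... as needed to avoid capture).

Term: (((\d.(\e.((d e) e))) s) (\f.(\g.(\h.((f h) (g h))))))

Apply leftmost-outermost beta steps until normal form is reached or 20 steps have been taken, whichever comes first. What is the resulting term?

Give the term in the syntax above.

Step 0: (((\d.(\e.((d e) e))) s) (\f.(\g.(\h.((f h) (g h))))))
Step 1: ((\e.((s e) e)) (\f.(\g.(\h.((f h) (g h))))))
Step 2: ((s (\f.(\g.(\h.((f h) (g h)))))) (\f.(\g.(\h.((f h) (g h))))))

Answer: ((s (\f.(\g.(\h.((f h) (g h)))))) (\f.(\g.(\h.((f h) (g h))))))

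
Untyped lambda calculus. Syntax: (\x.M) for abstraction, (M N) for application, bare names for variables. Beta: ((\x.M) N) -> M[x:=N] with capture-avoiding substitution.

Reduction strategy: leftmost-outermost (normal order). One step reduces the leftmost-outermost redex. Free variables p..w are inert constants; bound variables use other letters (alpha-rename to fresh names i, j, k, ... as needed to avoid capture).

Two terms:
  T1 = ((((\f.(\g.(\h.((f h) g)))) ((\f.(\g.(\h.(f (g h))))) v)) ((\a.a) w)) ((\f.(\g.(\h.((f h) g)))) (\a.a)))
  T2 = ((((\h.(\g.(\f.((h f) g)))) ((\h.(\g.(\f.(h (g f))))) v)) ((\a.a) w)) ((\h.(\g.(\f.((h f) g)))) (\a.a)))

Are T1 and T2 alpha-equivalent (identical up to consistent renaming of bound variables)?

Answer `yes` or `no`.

Answer: yes

Derivation:
Term 1: ((((\f.(\g.(\h.((f h) g)))) ((\f.(\g.(\h.(f (g h))))) v)) ((\a.a) w)) ((\f.(\g.(\h.((f h) g)))) (\a.a)))
Term 2: ((((\h.(\g.(\f.((h f) g)))) ((\h.(\g.(\f.(h (g f))))) v)) ((\a.a) w)) ((\h.(\g.(\f.((h f) g)))) (\a.a)))
Alpha-equivalence: compare structure up to binder renaming.
Result: True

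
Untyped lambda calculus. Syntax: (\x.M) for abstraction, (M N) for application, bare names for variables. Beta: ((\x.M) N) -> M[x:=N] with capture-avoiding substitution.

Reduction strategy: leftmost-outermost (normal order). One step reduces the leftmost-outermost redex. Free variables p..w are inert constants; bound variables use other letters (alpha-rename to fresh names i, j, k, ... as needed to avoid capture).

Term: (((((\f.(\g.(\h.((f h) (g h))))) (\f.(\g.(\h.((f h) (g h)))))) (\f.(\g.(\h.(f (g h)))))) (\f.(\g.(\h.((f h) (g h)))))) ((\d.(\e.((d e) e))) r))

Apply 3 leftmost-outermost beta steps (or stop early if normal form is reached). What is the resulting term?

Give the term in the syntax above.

Answer: ((((\f.(\g.(\h.((f h) (g h))))) (\f.(\g.(\h.((f h) (g h)))))) ((\f.(\g.(\h.(f (g h))))) (\f.(\g.(\h.((f h) (g h))))))) ((\d.(\e.((d e) e))) r))

Derivation:
Step 0: (((((\f.(\g.(\h.((f h) (g h))))) (\f.(\g.(\h.((f h) (g h)))))) (\f.(\g.(\h.(f (g h)))))) (\f.(\g.(\h.((f h) (g h)))))) ((\d.(\e.((d e) e))) r))
Step 1: ((((\g.(\h.(((\f.(\g.(\h.((f h) (g h))))) h) (g h)))) (\f.(\g.(\h.(f (g h)))))) (\f.(\g.(\h.((f h) (g h)))))) ((\d.(\e.((d e) e))) r))
Step 2: (((\h.(((\f.(\g.(\h.((f h) (g h))))) h) ((\f.(\g.(\h.(f (g h))))) h))) (\f.(\g.(\h.((f h) (g h)))))) ((\d.(\e.((d e) e))) r))
Step 3: ((((\f.(\g.(\h.((f h) (g h))))) (\f.(\g.(\h.((f h) (g h)))))) ((\f.(\g.(\h.(f (g h))))) (\f.(\g.(\h.((f h) (g h))))))) ((\d.(\e.((d e) e))) r))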